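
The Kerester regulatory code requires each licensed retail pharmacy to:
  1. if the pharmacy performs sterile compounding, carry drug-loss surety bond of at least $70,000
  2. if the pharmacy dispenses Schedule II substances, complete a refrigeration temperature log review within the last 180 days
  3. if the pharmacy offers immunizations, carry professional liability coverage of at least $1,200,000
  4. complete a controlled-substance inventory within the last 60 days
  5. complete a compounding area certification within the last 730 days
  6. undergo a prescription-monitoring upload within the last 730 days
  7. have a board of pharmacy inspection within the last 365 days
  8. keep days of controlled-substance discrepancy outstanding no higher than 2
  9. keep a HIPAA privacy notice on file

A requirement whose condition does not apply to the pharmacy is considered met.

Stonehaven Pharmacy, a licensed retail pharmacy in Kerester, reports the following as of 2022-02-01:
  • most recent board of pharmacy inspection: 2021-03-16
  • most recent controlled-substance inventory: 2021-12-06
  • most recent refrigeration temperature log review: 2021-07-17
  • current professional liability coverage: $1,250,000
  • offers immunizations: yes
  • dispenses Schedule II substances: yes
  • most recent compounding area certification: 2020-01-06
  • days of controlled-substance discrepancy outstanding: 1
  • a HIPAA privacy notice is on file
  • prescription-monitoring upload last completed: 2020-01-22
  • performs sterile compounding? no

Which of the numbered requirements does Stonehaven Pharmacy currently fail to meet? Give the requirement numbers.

1. condition 'performs sterile compounding' does not hold → requirement n/a → met
2. condition 'dispenses Schedule II substances' holds; refrigeration temperature log review 199 days ago vs limit 180 → not met
3. condition 'offers immunizations' holds; professional liability coverage $1,250,000 ≥ $1,200,000 → met
4. controlled-substance inventory 57 days ago vs limit 60 → met
5. compounding area certification 757 days ago vs limit 730 → not met
6. prescription-monitoring upload 741 days ago vs limit 730 → not met
7. board of pharmacy inspection 322 days ago vs limit 365 → met
8. days of controlled-substance discrepancy outstanding 1 ≤ 2 → met
9. HIPAA privacy notice present → met
Not met: 2, 5, 6

2, 5, 6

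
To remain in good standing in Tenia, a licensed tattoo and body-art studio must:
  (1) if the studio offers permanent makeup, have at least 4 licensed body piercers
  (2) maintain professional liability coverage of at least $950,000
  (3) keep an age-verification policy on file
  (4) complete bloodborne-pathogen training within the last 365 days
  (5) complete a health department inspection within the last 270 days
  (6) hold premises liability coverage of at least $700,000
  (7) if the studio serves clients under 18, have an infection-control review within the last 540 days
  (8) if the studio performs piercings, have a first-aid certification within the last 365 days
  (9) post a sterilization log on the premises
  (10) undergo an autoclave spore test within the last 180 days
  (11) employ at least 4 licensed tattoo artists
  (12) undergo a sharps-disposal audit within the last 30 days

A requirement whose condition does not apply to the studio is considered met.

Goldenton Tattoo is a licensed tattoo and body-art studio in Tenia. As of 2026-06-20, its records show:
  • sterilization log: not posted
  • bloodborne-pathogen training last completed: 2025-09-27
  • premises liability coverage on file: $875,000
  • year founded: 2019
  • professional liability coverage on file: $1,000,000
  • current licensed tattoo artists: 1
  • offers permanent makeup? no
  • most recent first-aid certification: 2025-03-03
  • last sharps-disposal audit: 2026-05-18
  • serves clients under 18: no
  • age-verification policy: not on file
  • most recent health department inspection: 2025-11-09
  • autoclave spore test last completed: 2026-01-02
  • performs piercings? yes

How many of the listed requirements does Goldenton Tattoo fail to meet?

1. condition 'offers permanent makeup' does not hold → requirement n/a → met
2. professional liability coverage $1,000,000 ≥ $950,000 → met
3. age-verification policy absent → not met
4. bloodborne-pathogen training 266 days ago vs limit 365 → met
5. health department inspection 223 days ago vs limit 270 → met
6. premises liability coverage $875,000 ≥ $700,000 → met
7. condition 'serves clients under 18' does not hold → requirement n/a → met
8. condition 'performs piercings' holds; first-aid certification 474 days ago vs limit 365 → not met
9. sterilization log absent → not met
10. autoclave spore test 169 days ago vs limit 180 → met
11. licensed tattoo artists 1 < 4 → not met
12. sharps-disposal audit 33 days ago vs limit 30 → not met
Not met: 5 of 12

5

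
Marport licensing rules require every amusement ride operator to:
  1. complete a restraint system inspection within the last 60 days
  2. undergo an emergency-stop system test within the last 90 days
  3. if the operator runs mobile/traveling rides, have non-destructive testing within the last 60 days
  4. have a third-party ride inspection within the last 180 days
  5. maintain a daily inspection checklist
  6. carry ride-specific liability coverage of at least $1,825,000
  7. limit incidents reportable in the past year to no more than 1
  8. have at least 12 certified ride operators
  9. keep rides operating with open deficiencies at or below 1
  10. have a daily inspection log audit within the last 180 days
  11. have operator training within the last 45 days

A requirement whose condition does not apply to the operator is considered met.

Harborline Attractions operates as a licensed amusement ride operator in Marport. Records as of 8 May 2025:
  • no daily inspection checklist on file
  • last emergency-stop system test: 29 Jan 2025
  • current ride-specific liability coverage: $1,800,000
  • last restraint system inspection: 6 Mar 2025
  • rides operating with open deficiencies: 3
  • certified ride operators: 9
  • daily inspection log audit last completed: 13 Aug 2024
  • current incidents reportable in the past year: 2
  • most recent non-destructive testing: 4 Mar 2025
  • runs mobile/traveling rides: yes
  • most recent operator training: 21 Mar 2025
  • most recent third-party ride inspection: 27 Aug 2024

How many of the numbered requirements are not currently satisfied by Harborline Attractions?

11

1. restraint system inspection 63 days ago vs limit 60 → not met
2. emergency-stop system test 99 days ago vs limit 90 → not met
3. condition 'runs mobile/traveling rides' holds; non-destructive testing 65 days ago vs limit 60 → not met
4. third-party ride inspection 254 days ago vs limit 180 → not met
5. daily inspection checklist absent → not met
6. ride-specific liability coverage $1,800,000 < $1,825,000 → not met
7. incidents reportable in the past year 2 > 1 → not met
8. certified ride operators 9 < 12 → not met
9. rides operating with open deficiencies 3 > 1 → not met
10. daily inspection log audit 268 days ago vs limit 180 → not met
11. operator training 48 days ago vs limit 45 → not met
Not met: 11 of 11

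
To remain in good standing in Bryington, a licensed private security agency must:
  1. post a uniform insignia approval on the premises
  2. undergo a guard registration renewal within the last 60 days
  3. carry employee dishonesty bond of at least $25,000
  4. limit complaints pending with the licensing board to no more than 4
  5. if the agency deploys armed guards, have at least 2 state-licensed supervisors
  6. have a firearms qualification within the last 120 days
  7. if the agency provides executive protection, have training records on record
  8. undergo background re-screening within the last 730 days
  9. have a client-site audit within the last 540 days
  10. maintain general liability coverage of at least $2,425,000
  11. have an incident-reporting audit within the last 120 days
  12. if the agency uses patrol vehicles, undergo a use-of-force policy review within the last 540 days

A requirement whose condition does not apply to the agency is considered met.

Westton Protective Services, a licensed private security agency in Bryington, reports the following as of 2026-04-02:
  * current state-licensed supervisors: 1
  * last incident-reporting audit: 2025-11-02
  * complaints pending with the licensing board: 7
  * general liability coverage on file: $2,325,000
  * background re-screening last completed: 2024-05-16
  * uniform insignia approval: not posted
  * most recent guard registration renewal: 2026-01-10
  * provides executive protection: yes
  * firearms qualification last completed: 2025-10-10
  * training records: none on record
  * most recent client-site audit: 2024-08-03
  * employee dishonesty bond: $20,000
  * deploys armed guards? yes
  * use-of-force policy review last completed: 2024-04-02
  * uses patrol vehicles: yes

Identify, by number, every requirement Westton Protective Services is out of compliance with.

1. uniform insignia approval absent → not met
2. guard registration renewal 82 days ago vs limit 60 → not met
3. employee dishonesty bond $20,000 < $25,000 → not met
4. complaints pending with the licensing board 7 > 4 → not met
5. condition 'deploys armed guards' holds; state-licensed supervisors 1 < 2 → not met
6. firearms qualification 174 days ago vs limit 120 → not met
7. condition 'provides executive protection' holds; training records absent → not met
8. background re-screening 686 days ago vs limit 730 → met
9. client-site audit 607 days ago vs limit 540 → not met
10. general liability coverage $2,325,000 < $2,425,000 → not met
11. incident-reporting audit 151 days ago vs limit 120 → not met
12. condition 'uses patrol vehicles' holds; use-of-force policy review 730 days ago vs limit 540 → not met
Not met: 1, 2, 3, 4, 5, 6, 7, 9, 10, 11, 12

1, 2, 3, 4, 5, 6, 7, 9, 10, 11, 12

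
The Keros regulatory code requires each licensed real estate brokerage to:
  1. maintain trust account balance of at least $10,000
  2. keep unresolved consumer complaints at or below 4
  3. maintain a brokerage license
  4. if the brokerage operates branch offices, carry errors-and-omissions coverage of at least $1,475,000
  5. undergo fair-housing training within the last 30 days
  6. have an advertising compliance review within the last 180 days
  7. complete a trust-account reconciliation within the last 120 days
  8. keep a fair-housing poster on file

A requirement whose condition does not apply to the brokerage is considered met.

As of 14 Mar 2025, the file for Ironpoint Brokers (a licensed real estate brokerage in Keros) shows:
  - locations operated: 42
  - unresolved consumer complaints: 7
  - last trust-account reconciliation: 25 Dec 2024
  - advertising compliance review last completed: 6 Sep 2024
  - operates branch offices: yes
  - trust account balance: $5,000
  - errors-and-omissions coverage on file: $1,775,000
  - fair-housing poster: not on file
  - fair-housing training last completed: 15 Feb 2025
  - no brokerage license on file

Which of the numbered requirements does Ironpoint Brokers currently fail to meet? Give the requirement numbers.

1, 2, 3, 6, 8

1. trust account balance $5,000 < $10,000 → not met
2. unresolved consumer complaints 7 > 4 → not met
3. brokerage license absent → not met
4. condition 'operates branch offices' holds; errors-and-omissions coverage $1,775,000 ≥ $1,475,000 → met
5. fair-housing training 27 days ago vs limit 30 → met
6. advertising compliance review 189 days ago vs limit 180 → not met
7. trust-account reconciliation 79 days ago vs limit 120 → met
8. fair-housing poster absent → not met
Not met: 1, 2, 3, 6, 8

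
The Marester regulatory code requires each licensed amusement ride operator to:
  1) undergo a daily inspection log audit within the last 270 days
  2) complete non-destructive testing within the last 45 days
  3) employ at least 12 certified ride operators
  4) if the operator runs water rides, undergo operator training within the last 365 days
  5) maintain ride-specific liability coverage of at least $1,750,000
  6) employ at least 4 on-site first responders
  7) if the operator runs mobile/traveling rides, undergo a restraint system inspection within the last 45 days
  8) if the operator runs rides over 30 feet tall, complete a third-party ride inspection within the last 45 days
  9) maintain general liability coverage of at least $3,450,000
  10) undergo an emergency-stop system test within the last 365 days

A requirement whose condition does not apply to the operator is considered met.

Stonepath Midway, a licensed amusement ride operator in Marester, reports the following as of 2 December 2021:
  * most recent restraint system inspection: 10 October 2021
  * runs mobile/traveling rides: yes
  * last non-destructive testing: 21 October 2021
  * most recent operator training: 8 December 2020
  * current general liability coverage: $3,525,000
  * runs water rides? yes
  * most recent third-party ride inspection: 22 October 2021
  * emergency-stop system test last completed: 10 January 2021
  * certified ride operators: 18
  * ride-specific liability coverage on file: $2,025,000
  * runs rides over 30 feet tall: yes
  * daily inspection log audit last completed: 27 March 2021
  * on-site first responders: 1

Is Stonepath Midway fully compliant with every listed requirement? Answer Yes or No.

1. daily inspection log audit 250 days ago vs limit 270 → met
2. non-destructive testing 42 days ago vs limit 45 → met
3. certified ride operators 18 ≥ 12 → met
4. condition 'runs water rides' holds; operator training 359 days ago vs limit 365 → met
5. ride-specific liability coverage $2,025,000 ≥ $1,750,000 → met
6. on-site first responders 1 < 4 → not met
7. condition 'runs mobile/traveling rides' holds; restraint system inspection 53 days ago vs limit 45 → not met
8. condition 'runs rides over 30 feet tall' holds; third-party ride inspection 41 days ago vs limit 45 → met
9. general liability coverage $3,525,000 ≥ $3,450,000 → met
10. emergency-stop system test 326 days ago vs limit 365 → met
Not met: 6, 7

No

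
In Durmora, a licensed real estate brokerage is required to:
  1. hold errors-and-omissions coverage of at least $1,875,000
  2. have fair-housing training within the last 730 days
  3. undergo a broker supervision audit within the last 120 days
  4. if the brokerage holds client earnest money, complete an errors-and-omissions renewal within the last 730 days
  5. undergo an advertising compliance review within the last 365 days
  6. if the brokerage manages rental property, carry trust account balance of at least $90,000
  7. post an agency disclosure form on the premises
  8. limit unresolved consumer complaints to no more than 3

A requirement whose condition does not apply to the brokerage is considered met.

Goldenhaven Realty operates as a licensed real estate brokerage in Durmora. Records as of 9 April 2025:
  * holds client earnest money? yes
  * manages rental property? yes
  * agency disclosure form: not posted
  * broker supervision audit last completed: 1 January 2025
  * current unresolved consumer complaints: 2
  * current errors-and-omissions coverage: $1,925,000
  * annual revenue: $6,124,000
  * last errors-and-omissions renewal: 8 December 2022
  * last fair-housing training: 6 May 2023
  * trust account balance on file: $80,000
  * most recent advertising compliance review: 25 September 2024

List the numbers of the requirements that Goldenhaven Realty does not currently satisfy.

1. errors-and-omissions coverage $1,925,000 ≥ $1,875,000 → met
2. fair-housing training 704 days ago vs limit 730 → met
3. broker supervision audit 98 days ago vs limit 120 → met
4. condition 'holds client earnest money' holds; errors-and-omissions renewal 853 days ago vs limit 730 → not met
5. advertising compliance review 196 days ago vs limit 365 → met
6. condition 'manages rental property' holds; trust account balance $80,000 < $90,000 → not met
7. agency disclosure form absent → not met
8. unresolved consumer complaints 2 ≤ 3 → met
Not met: 4, 6, 7

4, 6, 7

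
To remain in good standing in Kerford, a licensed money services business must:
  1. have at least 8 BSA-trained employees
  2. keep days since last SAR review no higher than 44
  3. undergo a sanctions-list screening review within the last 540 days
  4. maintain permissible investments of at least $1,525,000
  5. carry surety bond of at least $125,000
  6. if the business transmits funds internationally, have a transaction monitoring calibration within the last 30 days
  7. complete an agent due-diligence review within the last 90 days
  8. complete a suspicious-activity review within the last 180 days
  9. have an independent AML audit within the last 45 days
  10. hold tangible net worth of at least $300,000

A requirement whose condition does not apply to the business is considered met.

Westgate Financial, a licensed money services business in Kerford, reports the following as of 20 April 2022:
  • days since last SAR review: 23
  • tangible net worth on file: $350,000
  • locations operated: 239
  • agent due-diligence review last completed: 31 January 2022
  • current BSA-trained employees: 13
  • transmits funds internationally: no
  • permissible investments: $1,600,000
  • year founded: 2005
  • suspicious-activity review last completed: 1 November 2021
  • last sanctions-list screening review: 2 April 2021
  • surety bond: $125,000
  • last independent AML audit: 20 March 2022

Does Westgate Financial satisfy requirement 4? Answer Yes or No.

4. permissible investments $1,600,000 ≥ $1,525,000 → met

Yes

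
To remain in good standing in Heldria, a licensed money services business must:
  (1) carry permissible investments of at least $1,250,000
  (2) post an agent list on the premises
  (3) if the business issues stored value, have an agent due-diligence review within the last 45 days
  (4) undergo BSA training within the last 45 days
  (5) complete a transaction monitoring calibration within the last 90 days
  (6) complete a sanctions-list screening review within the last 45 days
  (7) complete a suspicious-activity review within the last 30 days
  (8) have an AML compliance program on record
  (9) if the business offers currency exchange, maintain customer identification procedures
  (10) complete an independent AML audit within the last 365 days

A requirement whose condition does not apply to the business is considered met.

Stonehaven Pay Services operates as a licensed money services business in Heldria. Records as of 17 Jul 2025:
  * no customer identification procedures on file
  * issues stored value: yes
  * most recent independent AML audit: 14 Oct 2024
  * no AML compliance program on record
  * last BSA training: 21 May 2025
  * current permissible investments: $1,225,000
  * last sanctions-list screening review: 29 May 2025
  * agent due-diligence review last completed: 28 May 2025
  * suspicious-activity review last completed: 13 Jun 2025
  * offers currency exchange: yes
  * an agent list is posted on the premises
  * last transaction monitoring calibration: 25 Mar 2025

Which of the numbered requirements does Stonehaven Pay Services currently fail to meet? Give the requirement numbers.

1. permissible investments $1,225,000 < $1,250,000 → not met
2. agent list present → met
3. condition 'issues stored value' holds; agent due-diligence review 50 days ago vs limit 45 → not met
4. BSA training 57 days ago vs limit 45 → not met
5. transaction monitoring calibration 114 days ago vs limit 90 → not met
6. sanctions-list screening review 49 days ago vs limit 45 → not met
7. suspicious-activity review 34 days ago vs limit 30 → not met
8. AML compliance program absent → not met
9. condition 'offers currency exchange' holds; customer identification procedures absent → not met
10. independent AML audit 276 days ago vs limit 365 → met
Not met: 1, 3, 4, 5, 6, 7, 8, 9

1, 3, 4, 5, 6, 7, 8, 9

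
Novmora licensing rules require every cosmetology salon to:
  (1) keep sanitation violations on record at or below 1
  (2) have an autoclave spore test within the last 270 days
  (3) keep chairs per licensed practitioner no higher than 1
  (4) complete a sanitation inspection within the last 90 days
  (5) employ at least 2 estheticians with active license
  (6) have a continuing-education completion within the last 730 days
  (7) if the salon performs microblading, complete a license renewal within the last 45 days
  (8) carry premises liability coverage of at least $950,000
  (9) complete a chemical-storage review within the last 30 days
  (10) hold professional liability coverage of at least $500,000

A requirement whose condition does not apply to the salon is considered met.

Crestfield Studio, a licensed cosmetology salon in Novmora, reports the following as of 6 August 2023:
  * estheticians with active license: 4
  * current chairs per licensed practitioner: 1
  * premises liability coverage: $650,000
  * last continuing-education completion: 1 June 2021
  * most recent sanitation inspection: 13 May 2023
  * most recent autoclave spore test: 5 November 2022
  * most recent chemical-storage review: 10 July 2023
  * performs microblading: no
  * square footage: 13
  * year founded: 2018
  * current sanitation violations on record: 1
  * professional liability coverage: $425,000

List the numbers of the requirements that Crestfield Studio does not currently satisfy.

1. sanitation violations on record 1 ≤ 1 → met
2. autoclave spore test 274 days ago vs limit 270 → not met
3. chairs per licensed practitioner 1 ≤ 1 → met
4. sanitation inspection 85 days ago vs limit 90 → met
5. estheticians with active license 4 ≥ 2 → met
6. continuing-education completion 796 days ago vs limit 730 → not met
7. condition 'performs microblading' does not hold → requirement n/a → met
8. premises liability coverage $650,000 < $950,000 → not met
9. chemical-storage review 27 days ago vs limit 30 → met
10. professional liability coverage $425,000 < $500,000 → not met
Not met: 2, 6, 8, 10

2, 6, 8, 10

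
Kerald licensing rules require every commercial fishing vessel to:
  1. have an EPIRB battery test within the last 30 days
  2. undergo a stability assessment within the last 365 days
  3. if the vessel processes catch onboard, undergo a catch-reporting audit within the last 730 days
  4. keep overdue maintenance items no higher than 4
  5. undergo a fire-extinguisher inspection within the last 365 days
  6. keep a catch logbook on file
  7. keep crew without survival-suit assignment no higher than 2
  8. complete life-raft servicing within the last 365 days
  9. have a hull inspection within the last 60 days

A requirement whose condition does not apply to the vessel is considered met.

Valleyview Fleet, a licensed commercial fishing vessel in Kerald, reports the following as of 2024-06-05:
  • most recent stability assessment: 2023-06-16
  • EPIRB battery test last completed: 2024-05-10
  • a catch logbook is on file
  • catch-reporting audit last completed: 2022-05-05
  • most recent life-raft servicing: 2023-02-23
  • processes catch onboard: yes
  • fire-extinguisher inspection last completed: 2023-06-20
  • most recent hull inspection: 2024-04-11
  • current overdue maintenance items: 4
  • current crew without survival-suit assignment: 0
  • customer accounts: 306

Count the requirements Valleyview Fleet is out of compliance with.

1. EPIRB battery test 26 days ago vs limit 30 → met
2. stability assessment 355 days ago vs limit 365 → met
3. condition 'processes catch onboard' holds; catch-reporting audit 762 days ago vs limit 730 → not met
4. overdue maintenance items 4 ≤ 4 → met
5. fire-extinguisher inspection 351 days ago vs limit 365 → met
6. catch logbook present → met
7. crew without survival-suit assignment 0 ≤ 2 → met
8. life-raft servicing 468 days ago vs limit 365 → not met
9. hull inspection 55 days ago vs limit 60 → met
Not met: 2 of 9

2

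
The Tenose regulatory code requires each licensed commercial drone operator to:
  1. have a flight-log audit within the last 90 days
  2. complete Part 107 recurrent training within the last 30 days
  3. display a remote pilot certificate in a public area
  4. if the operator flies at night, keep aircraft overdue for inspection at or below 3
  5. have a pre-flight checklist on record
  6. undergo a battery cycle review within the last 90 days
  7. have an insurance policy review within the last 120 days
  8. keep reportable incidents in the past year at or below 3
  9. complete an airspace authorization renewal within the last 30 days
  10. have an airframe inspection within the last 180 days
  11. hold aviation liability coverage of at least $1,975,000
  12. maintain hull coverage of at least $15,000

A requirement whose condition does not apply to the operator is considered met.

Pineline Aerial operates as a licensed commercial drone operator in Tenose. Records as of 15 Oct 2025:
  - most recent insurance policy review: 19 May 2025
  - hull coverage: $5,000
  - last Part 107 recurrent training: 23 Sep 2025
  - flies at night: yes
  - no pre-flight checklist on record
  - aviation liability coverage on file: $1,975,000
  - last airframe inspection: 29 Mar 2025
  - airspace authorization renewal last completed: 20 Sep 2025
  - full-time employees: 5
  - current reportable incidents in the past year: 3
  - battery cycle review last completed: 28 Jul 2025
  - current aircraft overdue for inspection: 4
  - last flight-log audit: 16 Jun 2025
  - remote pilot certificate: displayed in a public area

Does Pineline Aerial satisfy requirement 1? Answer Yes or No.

No

1. flight-log audit 121 days ago vs limit 90 → not met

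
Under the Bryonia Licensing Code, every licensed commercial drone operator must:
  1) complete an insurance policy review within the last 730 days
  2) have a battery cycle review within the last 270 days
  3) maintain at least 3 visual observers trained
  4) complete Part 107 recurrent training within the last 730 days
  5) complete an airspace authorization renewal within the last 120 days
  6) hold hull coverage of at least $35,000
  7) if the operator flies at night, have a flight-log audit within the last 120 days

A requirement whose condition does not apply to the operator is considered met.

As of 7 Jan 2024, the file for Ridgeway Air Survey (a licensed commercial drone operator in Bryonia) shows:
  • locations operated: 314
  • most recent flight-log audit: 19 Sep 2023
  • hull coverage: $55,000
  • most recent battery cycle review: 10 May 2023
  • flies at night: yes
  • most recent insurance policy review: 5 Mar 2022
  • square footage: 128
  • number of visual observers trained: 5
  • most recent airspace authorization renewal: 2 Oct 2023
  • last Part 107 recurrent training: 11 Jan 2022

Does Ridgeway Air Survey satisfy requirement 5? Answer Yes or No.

Yes

5. airspace authorization renewal 97 days ago vs limit 120 → met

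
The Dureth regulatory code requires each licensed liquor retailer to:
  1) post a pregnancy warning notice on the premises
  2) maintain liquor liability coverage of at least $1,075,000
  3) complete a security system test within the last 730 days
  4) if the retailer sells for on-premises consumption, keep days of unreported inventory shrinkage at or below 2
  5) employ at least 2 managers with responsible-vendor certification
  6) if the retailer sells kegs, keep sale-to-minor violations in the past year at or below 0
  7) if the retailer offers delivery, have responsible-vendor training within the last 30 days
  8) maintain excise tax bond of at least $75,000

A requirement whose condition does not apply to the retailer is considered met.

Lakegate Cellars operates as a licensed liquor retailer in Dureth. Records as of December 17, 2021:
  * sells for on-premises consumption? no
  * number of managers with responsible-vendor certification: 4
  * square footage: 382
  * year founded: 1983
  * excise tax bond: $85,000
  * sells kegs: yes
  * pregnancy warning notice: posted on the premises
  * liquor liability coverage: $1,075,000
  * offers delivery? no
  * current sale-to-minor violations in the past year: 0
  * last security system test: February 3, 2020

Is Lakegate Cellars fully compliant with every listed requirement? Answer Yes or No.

Yes

1. pregnancy warning notice present → met
2. liquor liability coverage $1,075,000 ≥ $1,075,000 → met
3. security system test 683 days ago vs limit 730 → met
4. condition 'sells for on-premises consumption' does not hold → requirement n/a → met
5. managers with responsible-vendor certification 4 ≥ 2 → met
6. condition 'sells kegs' holds; sale-to-minor violations in the past year 0 ≤ 0 → met
7. condition 'offers delivery' does not hold → requirement n/a → met
8. excise tax bond $85,000 ≥ $75,000 → met
All met.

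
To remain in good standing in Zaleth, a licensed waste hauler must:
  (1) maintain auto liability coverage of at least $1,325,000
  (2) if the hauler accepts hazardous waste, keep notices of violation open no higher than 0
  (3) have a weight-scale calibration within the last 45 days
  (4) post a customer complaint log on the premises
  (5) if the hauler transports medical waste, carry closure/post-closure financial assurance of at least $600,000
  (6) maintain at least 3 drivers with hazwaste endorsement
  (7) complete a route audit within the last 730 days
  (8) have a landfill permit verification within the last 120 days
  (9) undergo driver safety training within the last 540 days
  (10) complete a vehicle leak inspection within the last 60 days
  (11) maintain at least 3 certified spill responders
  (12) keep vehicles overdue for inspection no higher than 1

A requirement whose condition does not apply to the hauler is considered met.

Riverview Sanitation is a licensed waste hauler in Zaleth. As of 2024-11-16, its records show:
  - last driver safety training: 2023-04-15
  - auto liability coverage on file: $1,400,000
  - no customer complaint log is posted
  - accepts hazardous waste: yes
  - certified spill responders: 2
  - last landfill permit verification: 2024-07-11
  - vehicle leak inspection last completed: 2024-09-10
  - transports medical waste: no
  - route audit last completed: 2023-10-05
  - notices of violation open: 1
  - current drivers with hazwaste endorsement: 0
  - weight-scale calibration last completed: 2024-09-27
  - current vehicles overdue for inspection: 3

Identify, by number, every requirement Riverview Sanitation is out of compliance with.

1. auto liability coverage $1,400,000 ≥ $1,325,000 → met
2. condition 'accepts hazardous waste' holds; notices of violation open 1 > 0 → not met
3. weight-scale calibration 50 days ago vs limit 45 → not met
4. customer complaint log absent → not met
5. condition 'transports medical waste' does not hold → requirement n/a → met
6. drivers with hazwaste endorsement 0 < 3 → not met
7. route audit 408 days ago vs limit 730 → met
8. landfill permit verification 128 days ago vs limit 120 → not met
9. driver safety training 581 days ago vs limit 540 → not met
10. vehicle leak inspection 67 days ago vs limit 60 → not met
11. certified spill responders 2 < 3 → not met
12. vehicles overdue for inspection 3 > 1 → not met
Not met: 2, 3, 4, 6, 8, 9, 10, 11, 12

2, 3, 4, 6, 8, 9, 10, 11, 12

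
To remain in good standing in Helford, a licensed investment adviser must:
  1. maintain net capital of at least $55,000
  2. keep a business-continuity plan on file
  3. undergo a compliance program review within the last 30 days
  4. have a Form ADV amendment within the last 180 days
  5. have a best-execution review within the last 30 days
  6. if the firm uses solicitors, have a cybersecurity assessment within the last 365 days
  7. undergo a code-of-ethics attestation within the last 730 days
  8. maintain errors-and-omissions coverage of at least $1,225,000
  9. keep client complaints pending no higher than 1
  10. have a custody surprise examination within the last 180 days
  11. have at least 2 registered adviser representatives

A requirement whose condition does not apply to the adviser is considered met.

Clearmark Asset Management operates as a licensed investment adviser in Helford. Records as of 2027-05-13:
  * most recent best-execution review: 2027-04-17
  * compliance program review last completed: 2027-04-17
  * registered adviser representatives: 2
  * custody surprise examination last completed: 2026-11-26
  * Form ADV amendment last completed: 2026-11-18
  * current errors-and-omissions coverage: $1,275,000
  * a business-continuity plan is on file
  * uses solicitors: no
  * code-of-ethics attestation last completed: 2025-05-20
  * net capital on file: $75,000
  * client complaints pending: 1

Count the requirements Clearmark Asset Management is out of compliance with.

1. net capital $75,000 ≥ $55,000 → met
2. business-continuity plan present → met
3. compliance program review 26 days ago vs limit 30 → met
4. Form ADV amendment 176 days ago vs limit 180 → met
5. best-execution review 26 days ago vs limit 30 → met
6. condition 'uses solicitors' does not hold → requirement n/a → met
7. code-of-ethics attestation 723 days ago vs limit 730 → met
8. errors-and-omissions coverage $1,275,000 ≥ $1,225,000 → met
9. client complaints pending 1 ≤ 1 → met
10. custody surprise examination 168 days ago vs limit 180 → met
11. registered adviser representatives 2 ≥ 2 → met
Not met: 0 of 11

0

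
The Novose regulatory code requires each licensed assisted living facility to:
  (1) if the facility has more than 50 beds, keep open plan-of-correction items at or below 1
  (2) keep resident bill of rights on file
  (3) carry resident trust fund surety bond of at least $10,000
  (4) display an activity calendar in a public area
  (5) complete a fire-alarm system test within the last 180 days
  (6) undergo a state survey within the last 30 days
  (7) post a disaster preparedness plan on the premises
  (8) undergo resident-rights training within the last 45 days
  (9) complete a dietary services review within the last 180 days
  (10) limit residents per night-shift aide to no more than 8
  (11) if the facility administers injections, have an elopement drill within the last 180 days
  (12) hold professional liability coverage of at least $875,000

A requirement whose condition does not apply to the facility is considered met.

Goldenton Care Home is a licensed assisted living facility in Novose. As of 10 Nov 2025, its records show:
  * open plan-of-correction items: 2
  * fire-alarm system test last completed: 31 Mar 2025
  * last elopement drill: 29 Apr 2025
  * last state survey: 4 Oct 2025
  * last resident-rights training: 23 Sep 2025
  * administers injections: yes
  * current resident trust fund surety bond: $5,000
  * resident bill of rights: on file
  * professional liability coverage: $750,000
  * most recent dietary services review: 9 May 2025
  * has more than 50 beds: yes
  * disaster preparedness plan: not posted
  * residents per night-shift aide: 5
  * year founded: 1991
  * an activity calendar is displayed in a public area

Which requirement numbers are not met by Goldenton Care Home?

1, 3, 5, 6, 7, 8, 9, 11, 12

1. condition 'has more than 50 beds' holds; open plan-of-correction items 2 > 1 → not met
2. resident bill of rights present → met
3. resident trust fund surety bond $5,000 < $10,000 → not met
4. activity calendar present → met
5. fire-alarm system test 224 days ago vs limit 180 → not met
6. state survey 37 days ago vs limit 30 → not met
7. disaster preparedness plan absent → not met
8. resident-rights training 48 days ago vs limit 45 → not met
9. dietary services review 185 days ago vs limit 180 → not met
10. residents per night-shift aide 5 ≤ 8 → met
11. condition 'administers injections' holds; elopement drill 195 days ago vs limit 180 → not met
12. professional liability coverage $750,000 < $875,000 → not met
Not met: 1, 3, 5, 6, 7, 8, 9, 11, 12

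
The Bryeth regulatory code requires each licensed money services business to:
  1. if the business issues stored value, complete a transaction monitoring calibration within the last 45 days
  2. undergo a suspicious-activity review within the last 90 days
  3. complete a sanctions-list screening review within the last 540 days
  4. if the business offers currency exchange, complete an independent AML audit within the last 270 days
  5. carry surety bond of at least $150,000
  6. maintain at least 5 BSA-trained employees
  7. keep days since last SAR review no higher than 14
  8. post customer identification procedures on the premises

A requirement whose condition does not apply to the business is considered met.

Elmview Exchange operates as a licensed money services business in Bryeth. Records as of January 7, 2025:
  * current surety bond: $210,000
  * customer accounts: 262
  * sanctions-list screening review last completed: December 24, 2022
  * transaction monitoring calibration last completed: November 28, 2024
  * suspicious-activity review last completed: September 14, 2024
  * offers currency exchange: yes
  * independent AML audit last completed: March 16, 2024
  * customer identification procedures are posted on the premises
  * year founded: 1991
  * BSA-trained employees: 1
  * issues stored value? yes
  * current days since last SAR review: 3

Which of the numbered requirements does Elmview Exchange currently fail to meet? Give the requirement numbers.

1. condition 'issues stored value' holds; transaction monitoring calibration 40 days ago vs limit 45 → met
2. suspicious-activity review 115 days ago vs limit 90 → not met
3. sanctions-list screening review 745 days ago vs limit 540 → not met
4. condition 'offers currency exchange' holds; independent AML audit 297 days ago vs limit 270 → not met
5. surety bond $210,000 ≥ $150,000 → met
6. BSA-trained employees 1 < 5 → not met
7. days since last SAR review 3 ≤ 14 → met
8. customer identification procedures present → met
Not met: 2, 3, 4, 6

2, 3, 4, 6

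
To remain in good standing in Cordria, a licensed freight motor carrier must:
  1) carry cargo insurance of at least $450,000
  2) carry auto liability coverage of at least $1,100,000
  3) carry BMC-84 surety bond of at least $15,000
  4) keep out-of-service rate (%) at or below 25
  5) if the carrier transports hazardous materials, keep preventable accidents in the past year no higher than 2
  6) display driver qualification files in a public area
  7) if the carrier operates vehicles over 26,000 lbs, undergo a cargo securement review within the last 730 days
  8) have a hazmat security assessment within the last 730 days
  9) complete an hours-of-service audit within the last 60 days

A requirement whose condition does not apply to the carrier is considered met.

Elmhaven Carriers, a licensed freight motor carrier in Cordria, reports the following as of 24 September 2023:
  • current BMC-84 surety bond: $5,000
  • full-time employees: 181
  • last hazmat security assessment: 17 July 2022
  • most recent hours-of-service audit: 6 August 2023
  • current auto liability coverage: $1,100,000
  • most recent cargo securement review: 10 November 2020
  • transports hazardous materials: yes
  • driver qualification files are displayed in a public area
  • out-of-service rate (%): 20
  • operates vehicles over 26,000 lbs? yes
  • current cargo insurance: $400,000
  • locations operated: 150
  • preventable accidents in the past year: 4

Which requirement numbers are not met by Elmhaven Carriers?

1, 3, 5, 7

1. cargo insurance $400,000 < $450,000 → not met
2. auto liability coverage $1,100,000 ≥ $1,100,000 → met
3. BMC-84 surety bond $5,000 < $15,000 → not met
4. out-of-service rate (%) 20 ≤ 25 → met
5. condition 'transports hazardous materials' holds; preventable accidents in the past year 4 > 2 → not met
6. driver qualification files present → met
7. condition 'operates vehicles over 26,000 lbs' holds; cargo securement review 1048 days ago vs limit 730 → not met
8. hazmat security assessment 434 days ago vs limit 730 → met
9. hours-of-service audit 49 days ago vs limit 60 → met
Not met: 1, 3, 5, 7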